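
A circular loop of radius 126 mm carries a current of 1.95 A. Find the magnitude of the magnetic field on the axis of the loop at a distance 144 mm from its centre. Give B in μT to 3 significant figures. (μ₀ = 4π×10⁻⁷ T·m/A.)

B ≈ 2.78 μT

On the axis of a circular loop, B = μ₀IR² / [2(R²+z²)^(3/2)].
R² + z² = (0.126)² + (0.144)² = 0.03661 m², and (R²+z²)^(3/2) = 7.01×10⁻³ m³.
B = (4π×10⁻⁷ × 1.95 × 0.01588) / (2 × 7.01×10⁻³) = 2.78×10⁻⁶ T.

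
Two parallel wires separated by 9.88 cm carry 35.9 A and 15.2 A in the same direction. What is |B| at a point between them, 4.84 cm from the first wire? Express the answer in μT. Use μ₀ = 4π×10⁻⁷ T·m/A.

B ≈ 88.0 μT

Each long wire gives B = μ₀I/(2πd). Distances are d₁ = 0.0484 m and d₂ = 0.0504 m.
B₁ = 1.48×10⁻⁴ T, B₂ = 6.03×10⁻⁵ T.
Between parallel currents the two contributions point in opposite directions, so they subtract. B = |B₁ − B₂| = |1.48×10⁻⁴ − 6.03×10⁻⁵| = 8.80×10⁻⁵ T.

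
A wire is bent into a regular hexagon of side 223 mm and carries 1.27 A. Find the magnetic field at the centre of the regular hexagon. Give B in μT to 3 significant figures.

B ≈ 3.95 μT

Each side is a finite straight segment at perpendicular distance d = a/(2 tan(π/6)) = 0.1931 m from the centre, with end-angles ±π/6.
One side contributes B₁ = (μ₀I/4πd)·2 sin(π/6) = 6.58×10⁻⁷ T.
All 6 sides add in the same direction: B = 6 × 6.58×10⁻⁷ = 3.95×10⁻⁶ T.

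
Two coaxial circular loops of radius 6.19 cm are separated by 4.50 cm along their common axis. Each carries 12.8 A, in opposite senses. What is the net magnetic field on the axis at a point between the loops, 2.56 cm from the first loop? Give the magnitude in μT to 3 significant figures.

Each loop contributes B = μ₀IR²/[2(R²+z²)^(3/2)] on the axis, with z measured from that loop.
Loop 1 (z = 0.0256 m): B₁ = 1.03×10⁻⁴ T. Loop 2 (z = 0.0194 m): B₂ = 1.13×10⁻⁴ T.
The fields oppose: B = |B₁ − B₂| = 1.04×10⁻⁵ T.

B ≈ 10.4 μT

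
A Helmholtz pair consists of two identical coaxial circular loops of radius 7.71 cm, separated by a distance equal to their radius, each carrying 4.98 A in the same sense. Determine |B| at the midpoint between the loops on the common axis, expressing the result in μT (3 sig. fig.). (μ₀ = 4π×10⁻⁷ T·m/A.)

Each loop contributes B = μ₀IR²/[2(R²+z²)^(3/2)] on the axis, with z measured from that loop.
Loop 1 (z = 0.03855 m): B₁ = 2.90×10⁻⁵ T. Loop 2 (z = 0.03855 m): B₂ = 2.90×10⁻⁵ T.
The fields add: B = B₁ + B₂ = 5.81×10⁻⁵ T.

B ≈ 58.1 μT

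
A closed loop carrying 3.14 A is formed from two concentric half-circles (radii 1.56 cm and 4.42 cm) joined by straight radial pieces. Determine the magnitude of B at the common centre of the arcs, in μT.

The radial connectors point toward the centre, so dl × r̂ = 0 and they contribute nothing.
Each semicircle gives μ₀I/(4R): inner arc 6.32×10⁻⁵ T, outer arc 2.23×10⁻⁵ T.
The two arcs carry current in opposite angular senses, so their fields oppose: B = |6.32×10⁻⁵ − 2.23×10⁻⁵| = 4.09×10⁻⁵ T.

B ≈ 40.9 μT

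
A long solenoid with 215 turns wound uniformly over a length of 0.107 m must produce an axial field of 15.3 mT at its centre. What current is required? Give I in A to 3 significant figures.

I ≈ 6.06 A

Inside a long solenoid B = μ₀nI with n = 2009 m⁻¹, so I = B/(μ₀n).
I = 1.53×10⁻² / (4π×10⁻⁷ × 2009) = 6.06 A.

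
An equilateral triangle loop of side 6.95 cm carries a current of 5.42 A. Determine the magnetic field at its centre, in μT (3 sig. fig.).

B ≈ 140 μT

Each side is a finite straight segment at perpendicular distance d = a/(2 tan(π/3)) = 0.02006 m from the centre, with end-angles ±π/3.
One side contributes B₁ = (μ₀I/4πd)·2 sin(π/3) = 4.68×10⁻⁵ T.
All 3 sides add in the same direction: B = 3 × 4.68×10⁻⁵ = 1.40×10⁻⁴ T.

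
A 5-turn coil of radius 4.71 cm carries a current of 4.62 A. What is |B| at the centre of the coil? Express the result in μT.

B ≈ 308 μT

For an N-turn flat coil, B = Nμ₀I/(2R) with R = 0.0471 m.
B = 5 × 6.16×10⁻⁵ T = 3.08×10⁻⁴ T.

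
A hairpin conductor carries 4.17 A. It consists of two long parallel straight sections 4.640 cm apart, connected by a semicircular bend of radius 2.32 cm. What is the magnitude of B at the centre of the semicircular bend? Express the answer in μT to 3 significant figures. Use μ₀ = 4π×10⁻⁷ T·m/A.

The semicircular arc contributes B_arc = μ₀I·π/(4πR) = μ₀I/(4R) = 5.65×10⁻⁵ T.
Each semi-infinite lead is at perpendicular distance R = 0.0232 m from the centre, with the perpendicular foot at its near end, so it contributes μ₀I/(4πR); both point the same way, together 3.59×10⁻⁵ T.
Arc and leads all point the same direction: B = 5.65×10⁻⁵ + 3.59×10⁻⁵ = 9.24×10⁻⁵ T.

B ≈ 92.4 μT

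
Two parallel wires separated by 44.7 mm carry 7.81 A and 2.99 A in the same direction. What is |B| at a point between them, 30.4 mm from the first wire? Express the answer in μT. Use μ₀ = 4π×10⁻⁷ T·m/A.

Each long wire gives B = μ₀I/(2πd). Distances are d₁ = 0.0304 m and d₂ = 0.0143 m.
B₁ = 5.14×10⁻⁵ T, B₂ = 4.18×10⁻⁵ T.
Between parallel currents the two contributions point in opposite directions, so they subtract. B = |B₁ − B₂| = |5.14×10⁻⁵ − 4.18×10⁻⁵| = 9.56×10⁻⁶ T.

B ≈ 9.56 μT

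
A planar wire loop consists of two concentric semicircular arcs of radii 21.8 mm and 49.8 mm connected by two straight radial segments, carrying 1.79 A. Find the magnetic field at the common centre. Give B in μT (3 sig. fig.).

B ≈ 14.5 μT

The radial connectors point toward the centre, so dl × r̂ = 0 and they contribute nothing.
Each semicircle gives μ₀I/(4R): inner arc 2.58×10⁻⁵ T, outer arc 1.13×10⁻⁵ T.
The two arcs carry current in opposite angular senses, so their fields oppose: B = |2.58×10⁻⁵ − 1.13×10⁻⁵| = 1.45×10⁻⁵ T.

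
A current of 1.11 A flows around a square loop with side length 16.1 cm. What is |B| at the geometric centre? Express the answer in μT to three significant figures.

Each side is a finite straight segment at perpendicular distance d = a/(2 tan(π/4)) = 0.0805 m from the centre, with end-angles ±π/4.
One side contributes B₁ = (μ₀I/4πd)·2 sin(π/4) = 1.95×10⁻⁶ T.
All 4 sides add in the same direction: B = 4 × 1.95×10⁻⁶ = 7.80×10⁻⁶ T.

B ≈ 7.80 μT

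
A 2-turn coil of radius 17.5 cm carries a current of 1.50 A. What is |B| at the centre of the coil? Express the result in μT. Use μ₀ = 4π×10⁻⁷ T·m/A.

For an N-turn flat coil, B = Nμ₀I/(2R) with R = 0.175 m.
B = 2 × 5.39×10⁻⁶ T = 1.08×10⁻⁵ T.

B ≈ 10.8 μT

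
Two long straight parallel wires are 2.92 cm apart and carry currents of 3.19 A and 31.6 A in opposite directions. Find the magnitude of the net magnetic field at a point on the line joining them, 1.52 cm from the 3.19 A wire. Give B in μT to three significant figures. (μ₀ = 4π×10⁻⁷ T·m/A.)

Each long wire gives B = μ₀I/(2πd). Distances are d₁ = 0.0152 m and d₂ = 0.014 m.
B₁ = 4.20×10⁻⁵ T, B₂ = 4.51×10⁻⁴ T.
Between antiparallel currents both contributions point the same way, so they add. B = B₁ + B₂ = 4.20×10⁻⁵ + 4.51×10⁻⁴ = 4.93×10⁻⁴ T.

B ≈ 493 μT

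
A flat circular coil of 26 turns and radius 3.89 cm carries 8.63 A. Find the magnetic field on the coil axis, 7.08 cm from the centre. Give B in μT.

B ≈ 405 μT

For an N-turn flat coil, B = Nμ₀IR²/[2(R²+z²)^(3/2)] with R = 0.0389 m, z = 0.0708 m.
B = 26 × 1.56×10⁻⁵ T = 4.05×10⁻⁴ T.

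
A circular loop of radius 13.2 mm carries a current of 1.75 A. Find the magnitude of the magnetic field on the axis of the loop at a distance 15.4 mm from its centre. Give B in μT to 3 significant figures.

B ≈ 23.0 μT

On the axis of a circular loop, B = μ₀IR² / [2(R²+z²)^(3/2)].
R² + z² = (0.0132)² + (0.0154)² = 0.0004114 m², and (R²+z²)^(3/2) = 8.34×10⁻⁶ m³.
B = (4π×10⁻⁷ × 1.75 × 0.0001742) / (2 × 8.34×10⁻⁶) = 2.30×10⁻⁵ T.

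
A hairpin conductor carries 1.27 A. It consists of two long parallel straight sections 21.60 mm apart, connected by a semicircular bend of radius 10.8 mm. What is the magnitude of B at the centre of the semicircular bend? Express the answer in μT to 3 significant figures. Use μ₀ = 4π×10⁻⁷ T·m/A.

The semicircular arc contributes B_arc = μ₀I·π/(4πR) = μ₀I/(4R) = 3.69×10⁻⁵ T.
Each semi-infinite lead is at perpendicular distance R = 0.0108 m from the centre, with the perpendicular foot at its near end, so it contributes μ₀I/(4πR); both point the same way, together 2.35×10⁻⁵ T.
Arc and leads all point the same direction: B = 3.69×10⁻⁵ + 2.35×10⁻⁵ = 6.05×10⁻⁵ T.

B ≈ 60.5 μT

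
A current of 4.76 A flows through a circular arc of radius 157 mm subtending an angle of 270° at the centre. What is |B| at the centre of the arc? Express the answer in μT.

The Biot–Savart field of a circular arc at its centre is B = μ₀Iφ/(4πR), with φ = 4.712 rad.
B = (4π×10⁻⁷ × 4.76 × 4.712) / (4π × 0.157) = 1.43×10⁻⁵ T.

B ≈ 14.3 μT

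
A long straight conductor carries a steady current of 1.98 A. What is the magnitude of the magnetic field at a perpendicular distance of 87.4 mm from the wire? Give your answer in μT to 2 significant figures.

For an infinitely long straight wire, B = μ₀I/(2πd).
B = (4π×10⁻⁷ × 1.98) / (2π × 0.0874) = 4.53×10⁻⁶ T.

B ≈ 4.5 μT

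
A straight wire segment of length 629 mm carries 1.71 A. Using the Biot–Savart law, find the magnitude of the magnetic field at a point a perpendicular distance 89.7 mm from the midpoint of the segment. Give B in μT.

For a finite straight segment, B = (μ₀I/4πd)(sinθ₁ + sinθ₂), where θ₁, θ₂ are the angles from the perpendicular to each end.
The perpendicular from the point meets the wire at its midpoint, so each end is L/2 = 0.3145 m away along the wire.
sinθ₁ = 0.3145/√(0.3145²+0.0897²) = 0.9617; sinθ₂ = 0.3145/√(0.3145²+0.0897²) = 0.9617.
B = (4π×10⁻⁷ × 1.71) / (4π × 0.0897) × (0.9617 + 0.9617) = 3.67×10⁻⁶ T.

B ≈ 3.67 μT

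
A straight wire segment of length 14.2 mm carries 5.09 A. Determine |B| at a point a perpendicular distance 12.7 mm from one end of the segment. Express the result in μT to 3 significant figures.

B ≈ 29.9 μT

For a finite straight segment, B = (μ₀I/4πd)(sinθ₁ + sinθ₂), where θ₁, θ₂ are the angles from the perpendicular to each end.
The perpendicular foot is at one end, so the two end-offsets along the wire are 0 and L = 0.0142 m.
sinθ₁ = 0/√(0²+0.0127²) = 0.0000; sinθ₂ = 0.0142/√(0.0142²+0.0127²) = 0.7454.
B = (4π×10⁻⁷ × 5.09) / (4π × 0.0127) × (0.0000 + 0.7454) = 2.99×10⁻⁵ T.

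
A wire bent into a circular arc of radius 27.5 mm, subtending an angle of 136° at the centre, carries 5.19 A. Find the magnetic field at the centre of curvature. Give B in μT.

The Biot–Savart field of a circular arc at its centre is B = μ₀Iφ/(4πR), with φ = 2.374 rad.
B = (4π×10⁻⁷ × 5.19 × 2.374) / (4π × 0.0275) = 4.48×10⁻⁵ T.

B ≈ 44.8 μT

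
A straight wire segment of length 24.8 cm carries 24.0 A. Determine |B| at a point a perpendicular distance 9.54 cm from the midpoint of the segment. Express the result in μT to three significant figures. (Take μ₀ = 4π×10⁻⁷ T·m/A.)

B ≈ 39.9 μT

For a finite straight segment, B = (μ₀I/4πd)(sinθ₁ + sinθ₂), where θ₁, θ₂ are the angles from the perpendicular to each end.
The perpendicular from the point meets the wire at its midpoint, so each end is L/2 = 0.124 m away along the wire.
sinθ₁ = 0.124/√(0.124²+0.0954²) = 0.7926; sinθ₂ = 0.124/√(0.124²+0.0954²) = 0.7926.
B = (4π×10⁻⁷ × 24.0) / (4π × 0.0954) × (0.7926 + 0.7926) = 3.99×10⁻⁵ T.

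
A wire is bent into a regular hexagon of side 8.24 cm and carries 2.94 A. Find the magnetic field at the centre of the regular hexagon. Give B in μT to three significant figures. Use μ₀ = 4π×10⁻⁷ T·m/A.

B ≈ 24.7 μT

Each side is a finite straight segment at perpendicular distance d = a/(2 tan(π/6)) = 0.07136 m from the centre, with end-angles ±π/6.
One side contributes B₁ = (μ₀I/4πd)·2 sin(π/6) = 4.12×10⁻⁶ T.
All 6 sides add in the same direction: B = 6 × 4.12×10⁻⁶ = 2.47×10⁻⁵ T.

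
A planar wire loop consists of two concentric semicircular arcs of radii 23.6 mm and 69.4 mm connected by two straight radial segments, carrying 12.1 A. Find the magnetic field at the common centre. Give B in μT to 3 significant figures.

The radial connectors point toward the centre, so dl × r̂ = 0 and they contribute nothing.
Each semicircle gives μ₀I/(4R): inner arc 1.61×10⁻⁴ T, outer arc 5.48×10⁻⁵ T.
The two arcs carry current in opposite angular senses, so their fields oppose: B = |1.61×10⁻⁴ − 5.48×10⁻⁵| = 1.06×10⁻⁴ T.

B ≈ 106 μT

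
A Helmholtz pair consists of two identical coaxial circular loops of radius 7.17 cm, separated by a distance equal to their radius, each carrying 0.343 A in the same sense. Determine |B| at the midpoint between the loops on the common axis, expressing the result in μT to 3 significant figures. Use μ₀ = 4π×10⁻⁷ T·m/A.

Each loop contributes B = μ₀IR²/[2(R²+z²)^(3/2)] on the axis, with z measured from that loop.
Loop 1 (z = 0.03585 m): B₁ = 2.15×10⁻⁶ T. Loop 2 (z = 0.03585 m): B₂ = 2.15×10⁻⁶ T.
The fields add: B = B₁ + B₂ = 4.30×10⁻⁶ T.

B ≈ 4.30 μT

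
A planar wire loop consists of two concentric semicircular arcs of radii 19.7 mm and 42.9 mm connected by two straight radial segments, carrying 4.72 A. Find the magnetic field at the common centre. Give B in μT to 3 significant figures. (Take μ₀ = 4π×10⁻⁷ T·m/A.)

The radial connectors point toward the centre, so dl × r̂ = 0 and they contribute nothing.
Each semicircle gives μ₀I/(4R): inner arc 7.53×10⁻⁵ T, outer arc 3.46×10⁻⁵ T.
The two arcs carry current in opposite angular senses, so their fields oppose: B = |7.53×10⁻⁵ − 3.46×10⁻⁵| = 4.07×10⁻⁵ T.

B ≈ 40.7 μT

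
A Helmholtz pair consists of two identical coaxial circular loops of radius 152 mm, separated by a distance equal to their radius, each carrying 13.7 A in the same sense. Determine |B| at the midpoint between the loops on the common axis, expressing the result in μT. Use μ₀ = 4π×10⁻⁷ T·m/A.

B ≈ 81.0 μT

Each loop contributes B = μ₀IR²/[2(R²+z²)^(3/2)] on the axis, with z measured from that loop.
Loop 1 (z = 0.076 m): B₁ = 4.05×10⁻⁵ T. Loop 2 (z = 0.076 m): B₂ = 4.05×10⁻⁵ T.
The fields add: B = B₁ + B₂ = 8.10×10⁻⁵ T.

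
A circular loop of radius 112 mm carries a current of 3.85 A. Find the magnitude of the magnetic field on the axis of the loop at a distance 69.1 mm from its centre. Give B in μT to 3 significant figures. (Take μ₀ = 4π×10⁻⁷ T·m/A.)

On the axis of a circular loop, B = μ₀IR² / [2(R²+z²)^(3/2)].
R² + z² = (0.112)² + (0.0691)² = 0.01732 m², and (R²+z²)^(3/2) = 2.28×10⁻³ m³.
B = (4π×10⁻⁷ × 3.85 × 0.01254) / (2 × 2.28×10⁻³) = 1.33×10⁻⁵ T.

B ≈ 13.3 μT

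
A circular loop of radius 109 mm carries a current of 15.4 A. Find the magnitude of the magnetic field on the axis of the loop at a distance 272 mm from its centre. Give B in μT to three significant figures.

B ≈ 4.57 μT

On the axis of a circular loop, B = μ₀IR² / [2(R²+z²)^(3/2)].
R² + z² = (0.109)² + (0.272)² = 0.08587 m², and (R²+z²)^(3/2) = 2.52×10⁻² m³.
B = (4π×10⁻⁷ × 15.4 × 0.01188) / (2 × 2.52×10⁻²) = 4.57×10⁻⁶ T.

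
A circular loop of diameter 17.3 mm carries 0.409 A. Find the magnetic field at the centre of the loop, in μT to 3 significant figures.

B ≈ 29.7 μT

At the centre of a circular loop the Biot–Savart law gives B = μ₀I/(2R) (so R = 0.00865 m).
B = (4π×10⁻⁷ × 0.409) / (2 × 0.00865) = 2.97×10⁻⁵ T.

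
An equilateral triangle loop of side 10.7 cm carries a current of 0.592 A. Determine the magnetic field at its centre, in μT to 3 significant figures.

Each side is a finite straight segment at perpendicular distance d = a/(2 tan(π/3)) = 0.03089 m from the centre, with end-angles ±π/3.
One side contributes B₁ = (μ₀I/4πd)·2 sin(π/3) = 3.32×10⁻⁶ T.
All 3 sides add in the same direction: B = 3 × 3.32×10⁻⁶ = 9.96×10⁻⁶ T.

B ≈ 9.96 μT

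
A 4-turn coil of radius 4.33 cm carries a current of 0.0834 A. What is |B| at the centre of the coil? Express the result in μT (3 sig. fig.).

For an N-turn flat coil, B = Nμ₀I/(2R) with R = 0.0433 m.
B = 4 × 1.21×10⁻⁶ T = 4.84×10⁻⁶ T.

B ≈ 4.84 μT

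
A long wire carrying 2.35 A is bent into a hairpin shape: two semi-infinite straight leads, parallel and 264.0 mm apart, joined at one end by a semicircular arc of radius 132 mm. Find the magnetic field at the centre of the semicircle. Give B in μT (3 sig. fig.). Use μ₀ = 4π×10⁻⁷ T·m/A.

B ≈ 9.15 μT

The semicircular arc contributes B_arc = μ₀I·π/(4πR) = μ₀I/(4R) = 5.59×10⁻⁶ T.
Each semi-infinite lead is at perpendicular distance R = 0.132 m from the centre, with the perpendicular foot at its near end, so it contributes μ₀I/(4πR); both point the same way, together 3.56×10⁻⁶ T.
Arc and leads all point the same direction: B = 5.59×10⁻⁶ + 3.56×10⁻⁶ = 9.15×10⁻⁶ T.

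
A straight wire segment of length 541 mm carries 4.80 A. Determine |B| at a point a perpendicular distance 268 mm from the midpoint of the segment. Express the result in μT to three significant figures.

For a finite straight segment, B = (μ₀I/4πd)(sinθ₁ + sinθ₂), where θ₁, θ₂ are the angles from the perpendicular to each end.
The perpendicular from the point meets the wire at its midpoint, so each end is L/2 = 0.2705 m away along the wire.
sinθ₁ = 0.2705/√(0.2705²+0.268²) = 0.7104; sinθ₂ = 0.2705/√(0.2705²+0.268²) = 0.7104.
B = (4π×10⁻⁷ × 4.80) / (4π × 0.268) × (0.7104 + 0.7104) = 2.54×10⁻⁶ T.

B ≈ 2.54 μT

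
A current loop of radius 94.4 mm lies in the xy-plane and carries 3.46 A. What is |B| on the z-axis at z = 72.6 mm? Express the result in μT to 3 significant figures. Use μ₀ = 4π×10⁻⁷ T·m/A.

B ≈ 11.5 μT

On the axis of a circular loop, B = μ₀IR² / [2(R²+z²)^(3/2)].
R² + z² = (0.0944)² + (0.0726)² = 0.01418 m², and (R²+z²)^(3/2) = 1.69×10⁻³ m³.
B = (4π×10⁻⁷ × 3.46 × 0.008911) / (2 × 1.69×10⁻³) = 1.15×10⁻⁵ T.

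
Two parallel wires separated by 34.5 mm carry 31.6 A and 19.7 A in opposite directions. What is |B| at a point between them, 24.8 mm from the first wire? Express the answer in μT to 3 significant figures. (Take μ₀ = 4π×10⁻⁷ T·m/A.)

B ≈ 661 μT

Each long wire gives B = μ₀I/(2πd). Distances are d₁ = 0.0248 m and d₂ = 0.0097 m.
B₁ = 2.55×10⁻⁴ T, B₂ = 4.06×10⁻⁴ T.
Between antiparallel currents both contributions point the same way, so they add. B = B₁ + B₂ = 2.55×10⁻⁴ + 4.06×10⁻⁴ = 6.61×10⁻⁴ T.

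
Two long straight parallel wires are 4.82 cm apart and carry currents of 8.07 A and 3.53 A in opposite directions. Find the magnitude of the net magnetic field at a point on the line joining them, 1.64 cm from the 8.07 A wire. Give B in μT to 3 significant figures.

Each long wire gives B = μ₀I/(2πd). Distances are d₁ = 0.0164 m and d₂ = 0.0318 m.
B₁ = 9.84×10⁻⁵ T, B₂ = 2.22×10⁻⁵ T.
Between antiparallel currents both contributions point the same way, so they add. B = B₁ + B₂ = 9.84×10⁻⁵ + 2.22×10⁻⁵ = 1.21×10⁻⁴ T.

B ≈ 121 μT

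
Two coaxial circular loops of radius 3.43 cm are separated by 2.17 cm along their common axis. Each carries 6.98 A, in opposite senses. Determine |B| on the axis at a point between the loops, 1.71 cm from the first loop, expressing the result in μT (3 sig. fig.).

Each loop contributes B = μ₀IR²/[2(R²+z²)^(3/2)] on the axis, with z measured from that loop.
Loop 1 (z = 0.0171 m): B₁ = 9.17×10⁻⁵ T. Loop 2 (z = 0.0046 m): B₂ = 1.24×10⁻⁴ T.
The fields oppose: B = |B₁ − B₂| = 3.28×10⁻⁵ T.

B ≈ 32.8 μT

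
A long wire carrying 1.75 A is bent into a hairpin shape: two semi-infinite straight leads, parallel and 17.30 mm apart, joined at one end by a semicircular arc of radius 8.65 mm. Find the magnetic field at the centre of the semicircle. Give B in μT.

The semicircular arc contributes B_arc = μ₀I·π/(4πR) = μ₀I/(4R) = 6.36×10⁻⁵ T.
Each semi-infinite lead is at perpendicular distance R = 0.00865 m from the centre, with the perpendicular foot at its near end, so it contributes μ₀I/(4πR); both point the same way, together 4.05×10⁻⁵ T.
Arc and leads all point the same direction: B = 6.36×10⁻⁵ + 4.05×10⁻⁵ = 1.04×10⁻⁴ T.

B ≈ 104 μT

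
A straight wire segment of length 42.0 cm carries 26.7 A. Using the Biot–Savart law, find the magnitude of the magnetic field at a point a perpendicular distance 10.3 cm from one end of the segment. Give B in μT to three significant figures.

For a finite straight segment, B = (μ₀I/4πd)(sinθ₁ + sinθ₂), where θ₁, θ₂ are the angles from the perpendicular to each end.
The perpendicular foot is at one end, so the two end-offsets along the wire are 0 and L = 0.42 m.
sinθ₁ = 0/√(0²+0.103²) = 0.0000; sinθ₂ = 0.42/√(0.42²+0.103²) = 0.9712.
B = (4π×10⁻⁷ × 26.7) / (4π × 0.103) × (0.0000 + 0.9712) = 2.52×10⁻⁵ T.

B ≈ 25.2 μT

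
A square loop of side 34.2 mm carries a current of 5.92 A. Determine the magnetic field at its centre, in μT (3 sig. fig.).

B ≈ 196 μT

Each side is a finite straight segment at perpendicular distance d = a/(2 tan(π/4)) = 0.0171 m from the centre, with end-angles ±π/4.
One side contributes B₁ = (μ₀I/4πd)·2 sin(π/4) = 4.90×10⁻⁵ T.
All 4 sides add in the same direction: B = 4 × 4.90×10⁻⁵ = 1.96×10⁻⁴ T.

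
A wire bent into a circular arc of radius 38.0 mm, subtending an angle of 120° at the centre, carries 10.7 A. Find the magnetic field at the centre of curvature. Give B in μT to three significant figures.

B ≈ 59.0 μT

The Biot–Savart field of a circular arc at its centre is B = μ₀Iφ/(4πR), with φ = 2.094 rad.
B = (4π×10⁻⁷ × 10.7 × 2.094) / (4π × 0.038) = 5.90×10⁻⁵ T.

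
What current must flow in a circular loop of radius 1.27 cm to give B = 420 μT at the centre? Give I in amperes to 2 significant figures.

I ≈ 8.5 A

At the centre of a circular loop B = μ₀I/(2R), so I = 2RB/μ₀.
With R = 0.0127 m, I = 2 × 0.0127 × 4.20×10⁻⁴ / (4π×10⁻⁷) = 8.49 A.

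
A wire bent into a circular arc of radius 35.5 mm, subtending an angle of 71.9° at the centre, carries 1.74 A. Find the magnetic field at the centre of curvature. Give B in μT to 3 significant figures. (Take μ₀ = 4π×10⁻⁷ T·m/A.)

The Biot–Savart field of a circular arc at its centre is B = μ₀Iφ/(4πR), with φ = 1.255 rad.
B = (4π×10⁻⁷ × 1.74 × 1.255) / (4π × 0.0355) = 6.15×10⁻⁶ T.

B ≈ 6.15 μT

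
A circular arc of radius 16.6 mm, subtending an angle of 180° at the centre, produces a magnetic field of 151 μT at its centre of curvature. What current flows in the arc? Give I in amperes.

I ≈ 7.98 A

For a circular arc, B = μ₀Iφ/(4πR) with φ in radians; here φ = 3.142 rad.
So I = 4πRB/(μ₀φ) = 4π × 0.0166 × 1.51×10⁻⁴ / (4π×10⁻⁷ × 3.142) = 7.98 A.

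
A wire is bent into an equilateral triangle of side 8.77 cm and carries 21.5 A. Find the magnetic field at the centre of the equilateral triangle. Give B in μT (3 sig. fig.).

B ≈ 441 μT

Each side is a finite straight segment at perpendicular distance d = a/(2 tan(π/3)) = 0.02532 m from the centre, with end-angles ±π/3.
One side contributes B₁ = (μ₀I/4πd)·2 sin(π/3) = 1.47×10⁻⁴ T.
All 3 sides add in the same direction: B = 3 × 1.47×10⁻⁴ = 4.41×10⁻⁴ T.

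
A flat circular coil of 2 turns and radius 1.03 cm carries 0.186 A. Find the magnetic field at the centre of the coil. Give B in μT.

B ≈ 22.7 μT

For an N-turn flat coil, B = Nμ₀I/(2R) with R = 0.0103 m.
B = 2 × 1.13×10⁻⁵ T = 2.27×10⁻⁵ T.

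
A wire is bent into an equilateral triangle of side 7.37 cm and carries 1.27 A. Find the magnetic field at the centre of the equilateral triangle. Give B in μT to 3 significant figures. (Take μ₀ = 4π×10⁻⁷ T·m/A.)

B ≈ 31.0 μT

Each side is a finite straight segment at perpendicular distance d = a/(2 tan(π/3)) = 0.02128 m from the centre, with end-angles ±π/3.
One side contributes B₁ = (μ₀I/4πd)·2 sin(π/3) = 1.03×10⁻⁵ T.
All 3 sides add in the same direction: B = 3 × 1.03×10⁻⁵ = 3.10×10⁻⁵ T.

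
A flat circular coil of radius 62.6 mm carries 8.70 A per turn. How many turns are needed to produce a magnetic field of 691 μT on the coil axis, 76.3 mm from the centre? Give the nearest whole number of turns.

For an N-turn coil, B = Nμ₀IR²/[2(R²+z²)^(3/2)]. A single turn gives B₁ = 2.23×10⁻⁵ T with R = 0.0626 m, z = 0.0763 m.
N = B/B₁ = 6.91×10⁻⁴ / 2.23×10⁻⁵ = 31.01.

N = 31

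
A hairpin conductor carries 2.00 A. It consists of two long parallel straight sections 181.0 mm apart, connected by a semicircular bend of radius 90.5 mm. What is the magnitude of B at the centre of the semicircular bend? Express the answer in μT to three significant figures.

B ≈ 11.4 μT

The semicircular arc contributes B_arc = μ₀I·π/(4πR) = μ₀I/(4R) = 6.94×10⁻⁶ T.
Each semi-infinite lead is at perpendicular distance R = 0.0905 m from the centre, with the perpendicular foot at its near end, so it contributes μ₀I/(4πR); both point the same way, together 4.42×10⁻⁶ T.
Arc and leads all point the same direction: B = 6.94×10⁻⁶ + 4.42×10⁻⁶ = 1.14×10⁻⁵ T.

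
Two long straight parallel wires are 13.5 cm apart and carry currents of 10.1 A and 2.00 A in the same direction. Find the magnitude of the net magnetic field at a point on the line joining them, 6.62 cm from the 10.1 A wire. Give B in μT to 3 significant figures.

B ≈ 24.7 μT

Each long wire gives B = μ₀I/(2πd). Distances are d₁ = 0.0662 m and d₂ = 0.0688 m.
B₁ = 3.05×10⁻⁵ T, B₂ = 5.81×10⁻⁶ T.
Between parallel currents the two contributions point in opposite directions, so they subtract. B = |B₁ − B₂| = |3.05×10⁻⁵ − 5.81×10⁻⁶| = 2.47×10⁻⁵ T.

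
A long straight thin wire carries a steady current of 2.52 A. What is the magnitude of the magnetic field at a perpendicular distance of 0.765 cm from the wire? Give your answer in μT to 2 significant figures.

For an infinitely long straight wire, B = μ₀I/(2πd).
B = (4π×10⁻⁷ × 2.52) / (2π × 0.00765) = 6.59×10⁻⁵ T.

B ≈ 66 μT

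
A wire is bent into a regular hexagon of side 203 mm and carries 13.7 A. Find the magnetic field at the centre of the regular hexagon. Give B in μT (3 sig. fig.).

Each side is a finite straight segment at perpendicular distance d = a/(2 tan(π/6)) = 0.1758 m from the centre, with end-angles ±π/6.
One side contributes B₁ = (μ₀I/4πd)·2 sin(π/6) = 7.79×10⁻⁶ T.
All 6 sides add in the same direction: B = 6 × 7.79×10⁻⁶ = 4.68×10⁻⁵ T.

B ≈ 46.8 μT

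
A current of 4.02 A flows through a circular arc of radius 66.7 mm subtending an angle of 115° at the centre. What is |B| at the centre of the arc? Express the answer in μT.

B ≈ 12.1 μT

The Biot–Savart field of a circular arc at its centre is B = μ₀Iφ/(4πR), with φ = 2.007 rad.
B = (4π×10⁻⁷ × 4.02 × 2.007) / (4π × 0.0667) = 1.21×10⁻⁵ T.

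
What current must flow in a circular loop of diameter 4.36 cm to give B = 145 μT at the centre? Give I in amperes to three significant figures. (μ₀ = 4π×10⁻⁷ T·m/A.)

At the centre of a circular loop B = μ₀I/(2R), so I = 2RB/μ₀.
With R = 0.0218 m, I = 2 × 0.0218 × 1.45×10⁻⁴ / (4π×10⁻⁷) = 5.03 A.

I ≈ 5.03 A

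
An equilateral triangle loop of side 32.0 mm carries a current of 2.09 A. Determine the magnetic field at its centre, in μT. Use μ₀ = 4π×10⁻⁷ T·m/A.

B ≈ 118 μT

Each side is a finite straight segment at perpendicular distance d = a/(2 tan(π/3)) = 0.009238 m from the centre, with end-angles ±π/3.
One side contributes B₁ = (μ₀I/4πd)·2 sin(π/3) = 3.92×10⁻⁵ T.
All 3 sides add in the same direction: B = 3 × 3.92×10⁻⁵ = 1.18×10⁻⁴ T.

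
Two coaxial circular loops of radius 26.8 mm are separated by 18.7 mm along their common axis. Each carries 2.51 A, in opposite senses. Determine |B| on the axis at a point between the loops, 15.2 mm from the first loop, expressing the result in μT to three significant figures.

B ≈ 18.6 μT

Each loop contributes B = μ₀IR²/[2(R²+z²)^(3/2)] on the axis, with z measured from that loop.
Loop 1 (z = 0.0152 m): B₁ = 3.87×10⁻⁵ T. Loop 2 (z = 0.0035 m): B₂ = 5.74×10⁻⁵ T.
The fields oppose: B = |B₁ − B₂| = 1.86×10⁻⁵ T.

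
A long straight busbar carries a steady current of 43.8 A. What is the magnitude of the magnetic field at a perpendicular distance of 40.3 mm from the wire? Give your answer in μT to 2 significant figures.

B ≈ 220 μT

For an infinitely long straight wire, B = μ₀I/(2πd).
B = (4π×10⁻⁷ × 43.8) / (2π × 0.0403) = 2.17×10⁻⁴ T.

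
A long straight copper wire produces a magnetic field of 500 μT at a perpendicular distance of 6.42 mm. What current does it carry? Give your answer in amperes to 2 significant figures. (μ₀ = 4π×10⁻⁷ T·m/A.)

I ≈ 16 A

For a long straight wire B = μ₀I/(2πd), so I = 2πdB/μ₀.
I = 2π × 0.00642 × 5.00×10⁻⁴ / (4π×10⁻⁷) = 16.1 A.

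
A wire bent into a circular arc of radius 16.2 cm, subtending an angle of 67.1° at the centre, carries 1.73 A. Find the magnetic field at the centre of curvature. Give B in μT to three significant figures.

B ≈ 1.25 μT

The Biot–Savart field of a circular arc at its centre is B = μ₀Iφ/(4πR), with φ = 1.171 rad.
B = (4π×10⁻⁷ × 1.73 × 1.171) / (4π × 0.162) = 1.25×10⁻⁶ T.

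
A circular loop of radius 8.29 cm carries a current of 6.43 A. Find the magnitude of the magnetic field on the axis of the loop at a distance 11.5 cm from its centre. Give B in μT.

On the axis of a circular loop, B = μ₀IR² / [2(R²+z²)^(3/2)].
R² + z² = (0.0829)² + (0.115)² = 0.0201 m², and (R²+z²)^(3/2) = 2.85×10⁻³ m³.
B = (4π×10⁻⁷ × 6.43 × 0.006872) / (2 × 2.85×10⁻³) = 9.75×10⁻⁶ T.

B ≈ 9.75 μT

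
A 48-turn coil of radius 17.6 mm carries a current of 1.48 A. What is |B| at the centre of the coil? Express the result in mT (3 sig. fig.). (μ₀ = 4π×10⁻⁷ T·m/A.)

For an N-turn flat coil, B = Nμ₀I/(2R) with R = 0.0176 m.
B = 48 × 5.28×10⁻⁵ T = 2.54×10⁻³ T.

B ≈ 2.54 mT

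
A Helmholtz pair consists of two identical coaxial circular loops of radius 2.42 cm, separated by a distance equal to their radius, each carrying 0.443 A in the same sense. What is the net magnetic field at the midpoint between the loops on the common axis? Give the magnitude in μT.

B ≈ 16.5 μT

Each loop contributes B = μ₀IR²/[2(R²+z²)^(3/2)] on the axis, with z measured from that loop.
Loop 1 (z = 0.0121 m): B₁ = 8.23×10⁻⁶ T. Loop 2 (z = 0.0121 m): B₂ = 8.23×10⁻⁶ T.
The fields add: B = B₁ + B₂ = 1.65×10⁻⁵ T.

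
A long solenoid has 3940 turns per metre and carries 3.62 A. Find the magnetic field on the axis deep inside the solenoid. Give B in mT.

Inside a long solenoid, B = μ₀nI with n = 3940 turns/m.
B = 4π×10⁻⁷ × 3940 × 3.62 = 1.79×10⁻² T.

B ≈ 17.9 mT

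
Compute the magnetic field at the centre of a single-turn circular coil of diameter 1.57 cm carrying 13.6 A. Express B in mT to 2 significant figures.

At the centre of a circular loop the Biot–Savart law gives B = μ₀I/(2R) (so R = 0.00785 m).
B = (4π×10⁻⁷ × 13.6) / (2 × 0.00785) = 1.09×10⁻³ T.

B ≈ 1.1 mT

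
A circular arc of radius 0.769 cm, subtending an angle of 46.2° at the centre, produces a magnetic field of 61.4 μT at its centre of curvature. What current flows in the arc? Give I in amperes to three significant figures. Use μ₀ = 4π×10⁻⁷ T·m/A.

For a circular arc, B = μ₀Iφ/(4πR) with φ in radians; here φ = 0.8063 rad.
So I = 4πRB/(μ₀φ) = 4π × 0.00769 × 6.14×10⁻⁵ / (4π×10⁻⁷ × 0.8063) = 5.86 A.

I ≈ 5.86 A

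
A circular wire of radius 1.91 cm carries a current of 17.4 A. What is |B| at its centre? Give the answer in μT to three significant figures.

B ≈ 572 μT

At the centre of a circular loop the Biot–Savart law gives B = μ₀I/(2R).
B = (4π×10⁻⁷ × 17.4) / (2 × 0.0191) = 5.72×10⁻⁴ T.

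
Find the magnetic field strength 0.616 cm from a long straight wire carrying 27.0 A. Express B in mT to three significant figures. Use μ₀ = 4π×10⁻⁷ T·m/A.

B ≈ 0.877 mT

For an infinitely long straight wire, B = μ₀I/(2πd).
B = (4π×10⁻⁷ × 27.0) / (2π × 0.00616) = 8.77×10⁻⁴ T.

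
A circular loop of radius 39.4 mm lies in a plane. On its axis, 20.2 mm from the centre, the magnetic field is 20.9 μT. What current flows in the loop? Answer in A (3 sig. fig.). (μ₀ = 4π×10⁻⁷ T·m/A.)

I ≈ 1.86 A

On the axis of a loop, B = μ₀IR²/[2(R²+z²)^(3/2)], so I = 2B(R²+z²)^(3/2)/(μ₀R²).
R² + z² = 0.001552 + 0.000408 = 0.00196 m²; raised to 3/2 gives 8.68×10⁻⁵ m³.
I = 2 × 2.09×10⁻⁵ × 8.68×10⁻⁵ / (1.26×10⁻⁶ × 0.001552) = 1.86 A.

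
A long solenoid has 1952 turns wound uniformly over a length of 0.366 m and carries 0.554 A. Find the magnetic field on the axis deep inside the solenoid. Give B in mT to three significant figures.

Inside a long solenoid, B = μ₀nI with n = 5333 turns/m.
B = 4π×10⁻⁷ × 5333 × 0.554 = 3.71×10⁻³ T.

B ≈ 3.71 mT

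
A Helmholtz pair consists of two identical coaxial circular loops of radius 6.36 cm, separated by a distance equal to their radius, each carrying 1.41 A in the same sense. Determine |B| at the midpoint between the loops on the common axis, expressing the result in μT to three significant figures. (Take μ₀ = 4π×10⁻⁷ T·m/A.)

Each loop contributes B = μ₀IR²/[2(R²+z²)^(3/2)] on the axis, with z measured from that loop.
Loop 1 (z = 0.0318 m): B₁ = 9.97×10⁻⁶ T. Loop 2 (z = 0.0318 m): B₂ = 9.97×10⁻⁶ T.
The fields add: B = B₁ + B₂ = 1.99×10⁻⁵ T.

B ≈ 19.9 μT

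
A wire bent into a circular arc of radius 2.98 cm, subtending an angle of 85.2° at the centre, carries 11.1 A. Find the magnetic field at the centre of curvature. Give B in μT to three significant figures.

The Biot–Savart field of a circular arc at its centre is B = μ₀Iφ/(4πR), with φ = 1.487 rad.
B = (4π×10⁻⁷ × 11.1 × 1.487) / (4π × 0.0298) = 5.54×10⁻⁵ T.

B ≈ 55.4 μT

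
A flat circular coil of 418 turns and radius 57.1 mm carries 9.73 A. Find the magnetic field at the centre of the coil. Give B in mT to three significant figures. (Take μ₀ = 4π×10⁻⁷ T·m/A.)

For an N-turn flat coil, B = Nμ₀I/(2R) with R = 0.0571 m.
B = 418 × 1.07×10⁻⁴ T = 4.48×10⁻² T.

B ≈ 44.8 mT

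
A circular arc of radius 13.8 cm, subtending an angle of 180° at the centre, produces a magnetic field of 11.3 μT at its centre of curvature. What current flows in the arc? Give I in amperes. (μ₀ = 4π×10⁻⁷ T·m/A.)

For a circular arc, B = μ₀Iφ/(4πR) with φ in radians; here φ = 3.142 rad.
So I = 4πRB/(μ₀φ) = 4π × 0.138 × 1.13×10⁻⁵ / (4π×10⁻⁷ × 3.142) = 4.96 A.

I ≈ 4.96 A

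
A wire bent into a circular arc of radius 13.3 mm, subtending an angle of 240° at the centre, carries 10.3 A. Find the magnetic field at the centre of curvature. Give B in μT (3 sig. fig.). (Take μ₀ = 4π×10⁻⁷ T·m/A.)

B ≈ 324 μT

The Biot–Savart field of a circular arc at its centre is B = μ₀Iφ/(4πR), with φ = 4.189 rad.
B = (4π×10⁻⁷ × 10.3 × 4.189) / (4π × 0.0133) = 3.24×10⁻⁴ T.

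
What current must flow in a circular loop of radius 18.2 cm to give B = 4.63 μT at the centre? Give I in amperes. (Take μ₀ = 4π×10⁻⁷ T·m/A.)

I ≈ 1.34 A

At the centre of a circular loop B = μ₀I/(2R), so I = 2RB/μ₀.
With R = 0.182 m, I = 2 × 0.182 × 4.63×10⁻⁶ / (4π×10⁻⁷) = 1.34 A.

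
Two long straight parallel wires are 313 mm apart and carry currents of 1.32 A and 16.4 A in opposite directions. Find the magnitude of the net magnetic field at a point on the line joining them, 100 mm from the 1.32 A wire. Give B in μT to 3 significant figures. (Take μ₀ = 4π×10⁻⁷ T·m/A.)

Each long wire gives B = μ₀I/(2πd). Distances are d₁ = 0.1 m and d₂ = 0.213 m.
B₁ = 2.64×10⁻⁶ T, B₂ = 1.54×10⁻⁵ T.
Between antiparallel currents both contributions point the same way, so they add. B = B₁ + B₂ = 2.64×10⁻⁶ + 1.54×10⁻⁵ = 1.80×10⁻⁵ T.

B ≈ 18.0 μT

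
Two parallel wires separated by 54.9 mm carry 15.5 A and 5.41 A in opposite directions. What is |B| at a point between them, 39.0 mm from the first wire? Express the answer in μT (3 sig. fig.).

B ≈ 148 μT

Each long wire gives B = μ₀I/(2πd). Distances are d₁ = 0.039 m and d₂ = 0.0159 m.
B₁ = 7.95×10⁻⁵ T, B₂ = 6.81×10⁻⁵ T.
Between antiparallel currents both contributions point the same way, so they add. B = B₁ + B₂ = 7.95×10⁻⁵ + 6.81×10⁻⁵ = 1.48×10⁻⁴ T.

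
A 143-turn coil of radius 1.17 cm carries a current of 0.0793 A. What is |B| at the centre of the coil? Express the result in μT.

B ≈ 609 μT

For an N-turn flat coil, B = Nμ₀I/(2R) with R = 0.0117 m.
B = 143 × 4.26×10⁻⁶ T = 6.09×10⁻⁴ T.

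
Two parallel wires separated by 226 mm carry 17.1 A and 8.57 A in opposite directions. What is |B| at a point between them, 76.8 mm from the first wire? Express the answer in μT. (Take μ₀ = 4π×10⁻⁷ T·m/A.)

B ≈ 56.0 μT

Each long wire gives B = μ₀I/(2πd). Distances are d₁ = 0.0768 m and d₂ = 0.1492 m.
B₁ = 4.45×10⁻⁵ T, B₂ = 1.15×10⁻⁵ T.
Between antiparallel currents both contributions point the same way, so they add. B = B₁ + B₂ = 4.45×10⁻⁵ + 1.15×10⁻⁵ = 5.60×10⁻⁵ T.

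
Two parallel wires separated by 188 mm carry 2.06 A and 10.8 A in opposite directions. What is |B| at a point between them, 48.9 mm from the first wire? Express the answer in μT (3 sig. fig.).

Each long wire gives B = μ₀I/(2πd). Distances are d₁ = 0.0489 m and d₂ = 0.1391 m.
B₁ = 8.43×10⁻⁶ T, B₂ = 1.55×10⁻⁵ T.
Between antiparallel currents both contributions point the same way, so they add. B = B₁ + B₂ = 8.43×10⁻⁶ + 1.55×10⁻⁵ = 2.40×10⁻⁵ T.

B ≈ 24.0 μT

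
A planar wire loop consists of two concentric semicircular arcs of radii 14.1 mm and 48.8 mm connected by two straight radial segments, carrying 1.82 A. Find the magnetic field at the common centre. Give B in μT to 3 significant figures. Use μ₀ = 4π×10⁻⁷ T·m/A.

B ≈ 28.8 μT

The radial connectors point toward the centre, so dl × r̂ = 0 and they contribute nothing.
Each semicircle gives μ₀I/(4R): inner arc 4.06×10⁻⁵ T, outer arc 1.17×10⁻⁵ T.
The two arcs carry current in opposite angular senses, so their fields oppose: B = |4.06×10⁻⁵ − 1.17×10⁻⁵| = 2.88×10⁻⁵ T.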